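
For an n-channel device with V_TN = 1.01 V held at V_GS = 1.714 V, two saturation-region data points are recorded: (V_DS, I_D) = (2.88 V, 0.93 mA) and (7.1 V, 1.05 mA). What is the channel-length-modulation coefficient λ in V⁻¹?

With V_GS fixed, I_D ∝ (1 + λ V_DS) in saturation, so I_D2/I_D1 = (1 + λ V_DS2)/(1 + λ V_DS1).
1.05/0.93 = 1.129 = (1 + 7.1 λ)/(1 + 2.88 λ).
Solving: λ (I_D1 V_DS2 − I_D2 V_DS1) = I_D2 − I_D1, so λ = (1.05 − 0.93) / (0.93 × 7.1 − 1.05 × 2.88) = 0.12 / 3.58 = 0.0335 V⁻¹.

λ = 0.0335 V⁻¹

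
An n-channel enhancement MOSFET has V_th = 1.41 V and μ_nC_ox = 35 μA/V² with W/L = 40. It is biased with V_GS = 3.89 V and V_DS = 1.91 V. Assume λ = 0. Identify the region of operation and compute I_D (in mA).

k_n = μ_nC_ox · (W/L) = 1.4 mA/V².
V_ov = V_GS − V_th = 3.89 − 1.41 = 2.48 V.
Since V_DS = 1.91 V < V_ov = 2.48 V, the device is in the triode region.
I_D = k_n [V_ov · V_DS − ½ V_DS²] = 1.4 × [2.48 × 1.91 − 0.5 × 1.91²] = 4.08 mA.

Triode; I_D = 4.08 mA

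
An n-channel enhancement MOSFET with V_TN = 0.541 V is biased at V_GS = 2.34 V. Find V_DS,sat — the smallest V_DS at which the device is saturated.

The boundary between triode and saturation is V_DS = V_GS − V_TN = V_ov.
V_ov = 2.34 − 0.541 = 1.8 V.

V_DS,sat = 1.80 V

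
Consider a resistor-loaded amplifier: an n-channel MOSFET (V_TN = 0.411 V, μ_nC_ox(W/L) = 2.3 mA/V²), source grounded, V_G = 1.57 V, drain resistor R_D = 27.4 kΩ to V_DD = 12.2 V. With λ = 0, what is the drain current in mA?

V_GS = V_G = 1.57 V, so V_ov = 1.57 − 0.411 = 1.16 V.
Assume saturation: I_D = ½ k_n V_ov² = 0.5 × 2.3 × 1.16² = 1.54 mA, giving V_DS = V_DD − I_D R_D = 12.2 − 1.54 × 27.4 = -30.1 V.
But -30.1 V < V_ov = 1.16 V, so the device is actually in triode.
In triode I_D = k_n[V_ov V_DS − ½ V_DS²] and I_D = (V_DD − V_DS)/R_D. Equating: 31.5 V_DS² − 74.04 V_DS + 12.2 = 0, giving V_DS = 0.178 V (the root below V_ov).
I_D = (12.2 − 0.178) / 27.4 = 0.439 mA.

I_D = 0.439 mA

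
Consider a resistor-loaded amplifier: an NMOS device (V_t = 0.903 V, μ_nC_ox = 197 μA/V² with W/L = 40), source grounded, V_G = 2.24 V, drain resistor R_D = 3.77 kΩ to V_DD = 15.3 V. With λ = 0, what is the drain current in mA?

I_D = 3.94 mA

V_GS = V_G = 2.24 V, so V_ov = 2.24 − 0.903 = 1.34 V.
k_n = μ_nC_ox · (W/L) = 7.88 mA/V².
Assume saturation: I_D = ½ k_n V_ov² = 0.5 × 7.88 × 1.34² = 7.04 mA, giving V_DS = V_DD − I_D R_D = 15.3 − 7.04 × 3.77 = -11.3 V.
But -11.3 V < V_ov = 1.34 V, so the device is actually in triode.
In triode I_D = k_n[V_ov V_DS − ½ V_DS²] and I_D = (V_DD − V_DS)/R_D. Equating: 14.9 V_DS² − 40.72 V_DS + 15.3 = 0, giving V_DS = 0.449 V (the root below V_ov).
I_D = (15.3 − 0.449) / 3.77 = 3.94 mA.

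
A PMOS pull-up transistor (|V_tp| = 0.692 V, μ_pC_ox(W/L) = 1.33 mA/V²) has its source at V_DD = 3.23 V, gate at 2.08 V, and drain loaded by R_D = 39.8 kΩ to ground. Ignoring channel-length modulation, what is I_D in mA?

V_SG = V_DD − V_G = 3.23 − 2.08 = 1.15 V, so V_ov = 1.15 − 0.692 = 0.458 V.
Assume saturation: I_D = ½ k_p V_ov² = 0.5 × 1.33 × 0.458² = 0.139 mA, giving V_SD = V_DD − I_D R_D = 3.23 − 0.139 × 39.8 = -2.32 V.
But -2.32 V < V_ov = 0.458 V, so the device is actually in triode.
In triode I_D = k_p[V_ov V_SD − ½ V_SD²] and I_D = (V_DD − V_SD)/R_D. Equating: 26.5 V_SD² − 25.24 V_SD + 3.23 = 0, giving V_SD = 0.152 V (the root below V_ov).
I_D = (3.23 − 0.152) / 39.8 = 0.0773 mA.

I_D = 0.0773 mA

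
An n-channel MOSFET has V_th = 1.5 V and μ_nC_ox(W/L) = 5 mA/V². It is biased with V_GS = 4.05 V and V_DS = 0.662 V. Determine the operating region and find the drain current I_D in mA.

V_ov = V_GS − V_th = 4.05 − 1.5 = 2.55 V.
Since V_DS = 0.662 V < V_ov = 2.55 V, the device is in the triode region.
I_D = k_n [V_ov · V_DS − ½ V_DS²] = 5 × [2.55 × 0.662 − 0.5 × 0.662²] = 7.34 mA.

Triode; I_D = 7.34 mA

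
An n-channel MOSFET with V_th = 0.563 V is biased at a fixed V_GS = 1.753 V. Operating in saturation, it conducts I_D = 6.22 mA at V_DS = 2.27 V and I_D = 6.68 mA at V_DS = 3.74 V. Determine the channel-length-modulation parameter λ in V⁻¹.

With V_GS fixed, I_D ∝ (1 + λ V_DS) in saturation, so I_D2/I_D1 = (1 + λ V_DS2)/(1 + λ V_DS1).
6.68/6.22 = 1.074 = (1 + 3.74 λ)/(1 + 2.27 λ).
Solving: λ (I_D1 V_DS2 − I_D2 V_DS1) = I_D2 − I_D1, so λ = (6.68 − 6.22) / (6.22 × 3.74 − 6.68 × 2.27) = 0.46 / 8.1 = 0.0568 V⁻¹.

λ = 0.0568 V⁻¹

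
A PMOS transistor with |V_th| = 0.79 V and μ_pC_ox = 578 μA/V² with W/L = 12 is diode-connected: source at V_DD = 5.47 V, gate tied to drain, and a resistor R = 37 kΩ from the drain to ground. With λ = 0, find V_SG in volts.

With gate tied to drain, V_SG = V_SD ≥ V_SG − |V_th|, so the device is in saturation.
k_p = μ_pC_ox · (W/L) = 6.936 mA/V².
KCL at the drain: ½ k_p (V_SG − |V_th|)² = (V_DD − V_SG)/R.
Let x = V_SG − 0.79. Then 128 x² + x − 4.68 = 0, giving x = 0.187 V (positive root), so V_SG = 0.977 V.
I_D = (V_DD − V_SG)/R = (5.47 − 0.977) / 37 = 0.121 mA.

V_SG = 0.977 V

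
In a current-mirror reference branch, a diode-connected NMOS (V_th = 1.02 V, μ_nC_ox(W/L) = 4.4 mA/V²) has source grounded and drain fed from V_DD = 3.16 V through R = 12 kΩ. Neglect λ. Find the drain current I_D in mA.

I_D = 0.156 mA

With gate tied to drain, V_GS = V_DS ≥ V_GS − V_th, so the device is in saturation.
KCL at the drain: ½ k_n (V_GS − V_th)² = (V_DD − V_GS)/R.
Let x = V_GS − 1.02. Then 26.4 x² + x − 2.14 = 0, giving x = 0.266 V (positive root), so V_GS = 1.29 V.
I_D = (V_DD − V_GS)/R = (3.16 − 1.29) / 12 = 0.156 mA.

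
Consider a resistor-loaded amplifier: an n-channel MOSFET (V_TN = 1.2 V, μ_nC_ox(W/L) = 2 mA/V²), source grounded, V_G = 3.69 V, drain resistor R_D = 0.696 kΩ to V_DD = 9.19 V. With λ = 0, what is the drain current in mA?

V_GS = V_G = 3.69 V, so V_ov = 3.69 − 1.2 = 2.49 V.
Assume saturation: I_D = ½ k_n V_ov² = 0.5 × 2 × 2.49² = 6.2 mA, giving V_DS = V_DD − I_D R_D = 9.19 − 6.2 × 0.696 = 4.87 V.
V_DS = 4.87 V ≥ V_ov = 2.49 V, confirming saturation.

I_D = 6.20 mA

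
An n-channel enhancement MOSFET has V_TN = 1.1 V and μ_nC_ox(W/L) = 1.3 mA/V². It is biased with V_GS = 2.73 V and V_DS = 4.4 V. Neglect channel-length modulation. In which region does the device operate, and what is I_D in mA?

Saturation; I_D = 1.73 mA

V_ov = V_GS − V_TN = 2.73 − 1.1 = 1.63 V.
Since V_DS = 4.4 V ≥ V_ov = 1.63 V, the device is in saturation.
I_D = ½ k_n V_ov² = 0.5 × 1.3 × 1.63² = 1.73 mA.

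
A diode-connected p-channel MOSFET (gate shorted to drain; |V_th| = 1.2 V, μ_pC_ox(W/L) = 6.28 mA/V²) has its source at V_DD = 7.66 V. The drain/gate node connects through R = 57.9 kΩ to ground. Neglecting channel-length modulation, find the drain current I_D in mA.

I_D = 0.108 mA

With gate tied to drain, V_SG = V_SD ≥ V_SG − |V_th|, so the device is in saturation.
KCL at the drain: ½ k_p (V_SG − |V_th|)² = (V_DD − V_SG)/R.
Let x = V_SG − 1.2. Then 182 x² + x − 6.46 = 0, giving x = 0.186 V (positive root), so V_SG = 1.39 V.
I_D = (V_DD − V_SG)/R = (7.66 − 1.39) / 57.9 = 0.108 mA.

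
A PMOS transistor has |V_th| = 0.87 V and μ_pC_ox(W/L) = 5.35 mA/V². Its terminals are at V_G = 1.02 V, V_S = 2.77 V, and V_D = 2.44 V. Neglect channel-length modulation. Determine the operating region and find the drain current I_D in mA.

Triode; I_D = 1.26 mA

V_SG = V_S − V_G = 2.77 − 1.02 = 1.75 V; V_SD = V_S − V_D = 2.77 − 2.44 = 0.33 V.
V_ov = V_SG − |V_th| = 1.75 − 0.87 = 0.88 V.
Since V_SD = 0.33 V < V_ov = 0.88 V, the device is in the triode region.
I_D = k_p [V_ov · V_SD − ½ V_SD²] = 5.35 × [0.88 × 0.33 − 0.5 × 0.33²] = 1.26 mA.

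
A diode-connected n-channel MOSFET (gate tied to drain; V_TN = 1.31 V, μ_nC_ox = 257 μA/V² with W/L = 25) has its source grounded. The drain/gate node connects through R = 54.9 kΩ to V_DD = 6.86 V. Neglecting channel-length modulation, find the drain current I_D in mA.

I_D = 0.0979 mA

With gate tied to drain, V_GS = V_DS ≥ V_GS − V_TN, so the device is in saturation.
k_n = μ_nC_ox · (W/L) = 6.425 mA/V².
KCL at the drain: ½ k_n (V_GS − V_TN)² = (V_DD − V_GS)/R.
Let x = V_GS − 1.31. Then 176 x² + x − 5.55 = 0, giving x = 0.175 V (positive root), so V_GS = 1.48 V.
I_D = (V_DD − V_GS)/R = (6.86 − 1.48) / 54.9 = 0.0979 mA.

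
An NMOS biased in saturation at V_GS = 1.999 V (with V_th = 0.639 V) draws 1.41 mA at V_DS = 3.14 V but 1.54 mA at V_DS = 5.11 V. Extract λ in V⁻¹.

λ = 0.0549 V⁻¹

With V_GS fixed, I_D ∝ (1 + λ V_DS) in saturation, so I_D2/I_D1 = (1 + λ V_DS2)/(1 + λ V_DS1).
1.54/1.41 = 1.092 = (1 + 5.11 λ)/(1 + 3.14 λ).
Solving: λ (I_D1 V_DS2 − I_D2 V_DS1) = I_D2 − I_D1, so λ = (1.54 − 1.41) / (1.41 × 5.11 − 1.54 × 3.14) = 0.13 / 2.37 = 0.0549 V⁻¹.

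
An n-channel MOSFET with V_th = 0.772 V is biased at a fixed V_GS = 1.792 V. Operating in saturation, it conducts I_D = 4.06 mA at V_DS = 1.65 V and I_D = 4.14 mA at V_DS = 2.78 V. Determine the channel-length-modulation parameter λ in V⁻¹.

λ = 0.0180 V⁻¹

With V_GS fixed, I_D ∝ (1 + λ V_DS) in saturation, so I_D2/I_D1 = (1 + λ V_DS2)/(1 + λ V_DS1).
4.14/4.06 = 1.02 = (1 + 2.78 λ)/(1 + 1.65 λ).
Solving: λ (I_D1 V_DS2 − I_D2 V_DS1) = I_D2 − I_D1, so λ = (4.14 − 4.06) / (4.06 × 2.78 − 4.14 × 1.65) = 0.08 / 4.46 = 0.018 V⁻¹.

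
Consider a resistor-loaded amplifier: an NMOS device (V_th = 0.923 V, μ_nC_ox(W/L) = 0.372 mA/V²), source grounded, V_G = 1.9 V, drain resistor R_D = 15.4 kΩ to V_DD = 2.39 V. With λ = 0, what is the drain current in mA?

I_D = 0.126 mA

V_GS = V_G = 1.9 V, so V_ov = 1.9 − 0.923 = 0.977 V.
Assume saturation: I_D = ½ k_n V_ov² = 0.5 × 0.372 × 0.977² = 0.178 mA, giving V_DS = V_DD − I_D R_D = 2.39 − 0.178 × 15.4 = -0.344 V.
But -0.344 V < V_ov = 0.977 V, so the device is actually in triode.
In triode I_D = k_n[V_ov V_DS − ½ V_DS²] and I_D = (V_DD − V_DS)/R_D. Equating: 2.86 V_DS² − 6.597 V_DS + 2.39 = 0, giving V_DS = 0.45 V (the root below V_ov).
I_D = (2.39 − 0.45) / 15.4 = 0.126 mA.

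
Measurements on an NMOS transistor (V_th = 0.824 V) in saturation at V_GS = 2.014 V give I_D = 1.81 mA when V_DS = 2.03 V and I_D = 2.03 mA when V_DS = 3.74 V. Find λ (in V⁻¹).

With V_GS fixed, I_D ∝ (1 + λ V_DS) in saturation, so I_D2/I_D1 = (1 + λ V_DS2)/(1 + λ V_DS1).
2.03/1.81 = 1.122 = (1 + 3.74 λ)/(1 + 2.03 λ).
Solving: λ (I_D1 V_DS2 − I_D2 V_DS1) = I_D2 − I_D1, so λ = (2.03 − 1.81) / (1.81 × 3.74 − 2.03 × 2.03) = 0.22 / 2.65 = 0.0831 V⁻¹.

λ = 0.0831 V⁻¹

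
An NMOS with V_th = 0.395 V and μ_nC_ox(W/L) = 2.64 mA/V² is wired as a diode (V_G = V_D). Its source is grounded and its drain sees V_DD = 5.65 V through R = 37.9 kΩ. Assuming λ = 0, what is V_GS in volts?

With gate tied to drain, V_GS = V_DS ≥ V_GS − V_th, so the device is in saturation.
KCL at the drain: ½ k_n (V_GS − V_th)² = (V_DD − V_GS)/R.
Let x = V_GS − 0.395. Then 50 x² + x − 5.255 = 0, giving x = 0.314 V (positive root), so V_GS = 0.709 V.
I_D = (V_DD − V_GS)/R = (5.65 − 0.709) / 37.9 = 0.13 mA.

V_GS = 0.709 V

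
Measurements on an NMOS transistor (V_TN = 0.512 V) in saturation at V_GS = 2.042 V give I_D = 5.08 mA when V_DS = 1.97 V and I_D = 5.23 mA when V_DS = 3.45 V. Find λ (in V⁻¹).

λ = 0.0208 V⁻¹

With V_GS fixed, I_D ∝ (1 + λ V_DS) in saturation, so I_D2/I_D1 = (1 + λ V_DS2)/(1 + λ V_DS1).
5.23/5.08 = 1.03 = (1 + 3.45 λ)/(1 + 1.97 λ).
Solving: λ (I_D1 V_DS2 − I_D2 V_DS1) = I_D2 − I_D1, so λ = (5.23 − 5.08) / (5.08 × 3.45 − 5.23 × 1.97) = 0.15 / 7.22 = 0.0208 V⁻¹.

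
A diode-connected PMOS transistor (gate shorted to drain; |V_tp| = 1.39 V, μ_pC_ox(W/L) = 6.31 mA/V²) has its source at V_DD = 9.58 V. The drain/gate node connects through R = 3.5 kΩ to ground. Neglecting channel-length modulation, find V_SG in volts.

With gate tied to drain, V_SG = V_SD ≥ V_SG − |V_tp|, so the device is in saturation.
KCL at the drain: ½ k_p (V_SG − |V_tp|)² = (V_DD − V_SG)/R.
Let x = V_SG − 1.39. Then 11 x² + x − 8.19 = 0, giving x = 0.817 V (positive root), so V_SG = 2.21 V.
I_D = (V_DD − V_SG)/R = (9.58 − 2.21) / 3.5 = 2.11 mA.

V_SG = 2.21 V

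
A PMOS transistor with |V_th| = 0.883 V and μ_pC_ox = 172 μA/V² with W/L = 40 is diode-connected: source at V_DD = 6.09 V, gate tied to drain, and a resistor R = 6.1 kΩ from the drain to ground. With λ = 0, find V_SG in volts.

V_SG = 1.36 V

With gate tied to drain, V_SG = V_SD ≥ V_SG − |V_th|, so the device is in saturation.
k_p = μ_pC_ox · (W/L) = 6.88 mA/V².
KCL at the drain: ½ k_p (V_SG − |V_th|)² = (V_DD − V_SG)/R.
Let x = V_SG − 0.883. Then 21 x² + x − 5.207 = 0, giving x = 0.475 V (positive root), so V_SG = 1.36 V.
I_D = (V_DD − V_SG)/R = (6.09 − 1.36) / 6.1 = 0.776 mA.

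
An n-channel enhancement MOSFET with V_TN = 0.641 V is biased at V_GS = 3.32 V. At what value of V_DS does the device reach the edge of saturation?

V_DS,sat = 2.68 V

The boundary between triode and saturation is V_DS = V_GS − V_TN = V_ov.
V_ov = 3.32 − 0.641 = 2.68 V.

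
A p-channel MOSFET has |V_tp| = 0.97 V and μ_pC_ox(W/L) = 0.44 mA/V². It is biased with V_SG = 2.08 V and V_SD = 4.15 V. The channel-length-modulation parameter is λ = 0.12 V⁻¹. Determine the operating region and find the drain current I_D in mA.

Saturation; I_D = 0.406 mA

V_ov = V_SG − |V_tp| = 2.08 − 0.97 = 1.11 V.
Since V_SD = 4.15 V ≥ V_ov = 1.11 V, the device is in saturation.
I_D = ½ k_p V_ov² (1 + λ V_SD) = 0.5 × 0.44 × 1.11² × (1 + 0.12 × 4.15) = 0.406 mA.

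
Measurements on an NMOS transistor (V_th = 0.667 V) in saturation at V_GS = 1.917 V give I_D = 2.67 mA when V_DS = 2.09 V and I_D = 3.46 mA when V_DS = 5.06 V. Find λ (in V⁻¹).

With V_GS fixed, I_D ∝ (1 + λ V_DS) in saturation, so I_D2/I_D1 = (1 + λ V_DS2)/(1 + λ V_DS1).
3.46/2.67 = 1.296 = (1 + 5.06 λ)/(1 + 2.09 λ).
Solving: λ (I_D1 V_DS2 − I_D2 V_DS1) = I_D2 − I_D1, so λ = (3.46 − 2.67) / (2.67 × 5.06 − 3.46 × 2.09) = 0.79 / 6.28 = 0.126 V⁻¹.

λ = 0.126 V⁻¹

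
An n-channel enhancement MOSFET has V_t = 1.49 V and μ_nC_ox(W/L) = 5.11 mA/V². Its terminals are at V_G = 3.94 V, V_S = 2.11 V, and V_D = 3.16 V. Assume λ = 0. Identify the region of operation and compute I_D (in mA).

Saturation; I_D = 0.295 mA

V_GS = V_G − V_S = 3.94 − 2.11 = 1.83 V; V_DS = V_D − V_S = 3.16 − 2.11 = 1.05 V.
V_ov = V_GS − V_t = 1.83 − 1.49 = 0.34 V.
Since V_DS = 1.05 V ≥ V_ov = 0.34 V, the device is in saturation.
I_D = ½ k_n V_ov² = 0.5 × 5.11 × 0.34² = 0.295 mA.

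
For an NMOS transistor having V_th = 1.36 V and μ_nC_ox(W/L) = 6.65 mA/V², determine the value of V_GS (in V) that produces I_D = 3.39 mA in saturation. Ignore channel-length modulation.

V_GS = 2.37 V

In saturation I_D = ½ k_n (V_GS − V_th)², so V_GS − V_th = √(2 I_D / k_n) = √(2 × 3.39 / 6.65) = 1.01 V.
V_GS = 1.36 + 1.01 = 2.37 V.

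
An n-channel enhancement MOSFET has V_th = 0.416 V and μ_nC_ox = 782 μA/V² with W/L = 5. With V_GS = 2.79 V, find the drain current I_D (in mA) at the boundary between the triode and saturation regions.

At the boundary V_DS = V_ov = V_GS − V_th = 2.79 − 0.416 = 2.37 V.
k_n = μ_nC_ox · (W/L) = 3.91 mA/V².
I_D = ½ k_n V_ov² = 0.5 × 3.91 × 2.37² = 11 mA.

I_D = 11.0 mA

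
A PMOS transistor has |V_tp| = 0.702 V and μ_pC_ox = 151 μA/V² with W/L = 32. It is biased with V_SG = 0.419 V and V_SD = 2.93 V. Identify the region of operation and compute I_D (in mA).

Cutoff; I_D = 0 mA

V_SG = 0.419 V < |V_tp| = 0.702 V, so the transistor is in cutoff.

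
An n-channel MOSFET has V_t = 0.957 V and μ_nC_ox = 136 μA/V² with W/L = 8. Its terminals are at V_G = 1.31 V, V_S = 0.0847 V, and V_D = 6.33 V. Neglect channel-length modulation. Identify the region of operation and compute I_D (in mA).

V_GS = V_G − V_S = 1.31 − 0.0847 = 1.23 V; V_DS = V_D − V_S = 6.33 − 0.0847 = 6.25 V.
k_n = μ_nC_ox · (W/L) = 1.088 mA/V².
V_ov = V_GS − V_t = 1.23 − 0.957 = 0.268 V.
Since V_DS = 6.25 V ≥ V_ov = 0.268 V, the device is in saturation.
I_D = ½ k_n V_ov² = 0.5 × 1.088 × 0.268² = 0.0392 mA.

Saturation; I_D = 0.0392 mA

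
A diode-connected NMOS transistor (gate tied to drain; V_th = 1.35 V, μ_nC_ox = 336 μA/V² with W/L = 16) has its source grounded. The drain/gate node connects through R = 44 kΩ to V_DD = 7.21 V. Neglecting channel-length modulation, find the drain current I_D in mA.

I_D = 0.128 mA

With gate tied to drain, V_GS = V_DS ≥ V_GS − V_th, so the device is in saturation.
k_n = μ_nC_ox · (W/L) = 5.376 mA/V².
KCL at the drain: ½ k_n (V_GS − V_th)² = (V_DD − V_GS)/R.
Let x = V_GS − 1.35. Then 118 x² + x − 5.86 = 0, giving x = 0.218 V (positive root), so V_GS = 1.57 V.
I_D = (V_DD − V_GS)/R = (7.21 − 1.57) / 44 = 0.128 mA.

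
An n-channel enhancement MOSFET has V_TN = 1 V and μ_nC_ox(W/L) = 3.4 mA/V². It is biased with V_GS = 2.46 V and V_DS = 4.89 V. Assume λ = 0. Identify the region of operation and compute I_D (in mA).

V_ov = V_GS − V_TN = 2.46 − 1 = 1.46 V.
Since V_DS = 4.89 V ≥ V_ov = 1.46 V, the device is in saturation.
I_D = ½ k_n V_ov² = 0.5 × 3.4 × 1.46² = 3.62 mA.

Saturation; I_D = 3.62 mA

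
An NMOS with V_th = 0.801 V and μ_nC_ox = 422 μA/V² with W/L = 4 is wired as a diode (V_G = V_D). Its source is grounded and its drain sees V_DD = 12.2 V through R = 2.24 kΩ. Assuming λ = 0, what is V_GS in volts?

With gate tied to drain, V_GS = V_DS ≥ V_GS − V_th, so the device is in saturation.
k_n = μ_nC_ox · (W/L) = 1.688 mA/V².
KCL at the drain: ½ k_n (V_GS − V_th)² = (V_DD − V_GS)/R.
Let x = V_GS − 0.801. Then 1.89 x² + x − 11.4 = 0, giving x = 2.21 V (positive root), so V_GS = 3.01 V.
I_D = (V_DD − V_GS)/R = (12.2 − 3.01) / 2.24 = 4.1 mA.

V_GS = 3.01 V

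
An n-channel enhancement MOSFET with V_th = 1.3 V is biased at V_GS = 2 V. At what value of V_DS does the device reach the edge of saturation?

The boundary between triode and saturation is V_DS = V_GS − V_th = V_ov.
V_ov = 2 − 1.3 = 0.7 V.

V_DS,sat = 0.700 V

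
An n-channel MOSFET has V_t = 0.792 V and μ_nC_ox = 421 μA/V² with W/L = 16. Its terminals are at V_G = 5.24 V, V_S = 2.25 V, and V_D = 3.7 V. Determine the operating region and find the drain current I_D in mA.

V_GS = V_G − V_S = 5.24 − 2.25 = 2.99 V; V_DS = V_D − V_S = 3.7 − 2.25 = 1.45 V.
k_n = μ_nC_ox · (W/L) = 6.736 mA/V².
V_ov = V_GS − V_t = 2.99 − 0.792 = 2.2 V.
Since V_DS = 1.45 V < V_ov = 2.2 V, the device is in the triode region.
I_D = k_n [V_ov · V_DS − ½ V_DS²] = 6.736 × [2.2 × 1.45 − 0.5 × 1.45²] = 14.4 mA.

Triode; I_D = 14.4 mA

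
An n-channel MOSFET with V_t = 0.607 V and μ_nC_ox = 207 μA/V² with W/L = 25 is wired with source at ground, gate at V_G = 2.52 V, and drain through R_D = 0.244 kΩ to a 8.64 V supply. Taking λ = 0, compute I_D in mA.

V_GS = V_G = 2.52 V, so V_ov = 2.52 − 0.607 = 1.91 V.
k_n = μ_nC_ox · (W/L) = 5.175 mA/V².
Assume saturation: I_D = ½ k_n V_ov² = 0.5 × 5.175 × 1.91² = 9.47 mA, giving V_DS = V_DD − I_D R_D = 8.64 − 9.47 × 0.244 = 6.33 V.
V_DS = 6.33 V ≥ V_ov = 1.91 V, confirming saturation.

I_D = 9.47 mA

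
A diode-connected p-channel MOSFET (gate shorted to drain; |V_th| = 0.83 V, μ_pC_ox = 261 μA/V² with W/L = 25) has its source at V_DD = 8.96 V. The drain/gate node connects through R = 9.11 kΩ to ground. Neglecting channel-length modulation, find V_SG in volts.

With gate tied to drain, V_SG = V_SD ≥ V_SG − |V_th|, so the device is in saturation.
k_p = μ_pC_ox · (W/L) = 6.525 mA/V².
KCL at the drain: ½ k_p (V_SG − |V_th|)² = (V_DD − V_SG)/R.
Let x = V_SG − 0.83. Then 29.7 x² + x − 8.13 = 0, giving x = 0.506 V (positive root), so V_SG = 1.34 V.
I_D = (V_DD − V_SG)/R = (8.96 − 1.34) / 9.11 = 0.837 mA.

V_SG = 1.34 V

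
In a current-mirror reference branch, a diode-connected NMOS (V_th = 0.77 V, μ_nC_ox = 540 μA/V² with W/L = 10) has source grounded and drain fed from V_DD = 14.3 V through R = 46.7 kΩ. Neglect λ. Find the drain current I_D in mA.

With gate tied to drain, V_GS = V_DS ≥ V_GS − V_th, so the device is in saturation.
k_n = μ_nC_ox · (W/L) = 5.4 mA/V².
KCL at the drain: ½ k_n (V_GS − V_th)² = (V_DD − V_GS)/R.
Let x = V_GS − 0.77. Then 126 x² + x − 13.53 = 0, giving x = 0.324 V (positive root), so V_GS = 1.09 V.
I_D = (V_DD − V_GS)/R = (14.3 − 1.09) / 46.7 = 0.283 mA.

I_D = 0.283 mA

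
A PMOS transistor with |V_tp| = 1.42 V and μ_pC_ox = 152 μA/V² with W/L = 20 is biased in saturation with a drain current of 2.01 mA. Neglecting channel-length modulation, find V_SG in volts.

k_p = μ_pC_ox · (W/L) = 3.04 mA/V².
In saturation I_D = ½ k_p (V_SG − |V_tp|)², so V_SG − |V_tp| = √(2 I_D / k_p) = √(2 × 2.01 / 3.04) = 1.15 V.
V_SG = 1.42 + 1.15 = 2.57 V.

V_SG = 2.57 V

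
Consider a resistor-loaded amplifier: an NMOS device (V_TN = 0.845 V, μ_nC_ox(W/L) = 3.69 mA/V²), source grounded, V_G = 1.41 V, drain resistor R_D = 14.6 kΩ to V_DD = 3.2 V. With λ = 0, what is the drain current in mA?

I_D = 0.211 mA

V_GS = V_G = 1.41 V, so V_ov = 1.41 − 0.845 = 0.565 V.
Assume saturation: I_D = ½ k_n V_ov² = 0.5 × 3.69 × 0.565² = 0.589 mA, giving V_DS = V_DD − I_D R_D = 3.2 − 0.589 × 14.6 = -5.4 V.
But -5.4 V < V_ov = 0.565 V, so the device is actually in triode.
In triode I_D = k_n[V_ov V_DS − ½ V_DS²] and I_D = (V_DD − V_DS)/R_D. Equating: 26.9 V_DS² − 31.44 V_DS + 3.2 = 0, giving V_DS = 0.113 V (the root below V_ov).
I_D = (3.2 − 0.113) / 14.6 = 0.211 mA.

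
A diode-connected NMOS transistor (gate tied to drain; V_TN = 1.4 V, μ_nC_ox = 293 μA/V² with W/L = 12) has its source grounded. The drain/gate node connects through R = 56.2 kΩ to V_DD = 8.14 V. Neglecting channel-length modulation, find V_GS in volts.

V_GS = 1.66 V

With gate tied to drain, V_GS = V_DS ≥ V_GS − V_TN, so the device is in saturation.
k_n = μ_nC_ox · (W/L) = 3.516 mA/V².
KCL at the drain: ½ k_n (V_GS − V_TN)² = (V_DD − V_GS)/R.
Let x = V_GS − 1.4. Then 98.8 x² + x − 6.74 = 0, giving x = 0.256 V (positive root), so V_GS = 1.66 V.
I_D = (V_DD − V_GS)/R = (8.14 − 1.66) / 56.2 = 0.115 mA.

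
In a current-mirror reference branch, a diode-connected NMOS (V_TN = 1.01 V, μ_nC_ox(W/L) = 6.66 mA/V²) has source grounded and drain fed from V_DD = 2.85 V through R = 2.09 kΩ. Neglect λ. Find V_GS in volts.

V_GS = 1.46 V

With gate tied to drain, V_GS = V_DS ≥ V_GS − V_TN, so the device is in saturation.
KCL at the drain: ½ k_n (V_GS − V_TN)² = (V_DD − V_GS)/R.
Let x = V_GS − 1.01. Then 6.96 x² + x − 1.84 = 0, giving x = 0.447 V (positive root), so V_GS = 1.46 V.
I_D = (V_DD − V_GS)/R = (2.85 − 1.46) / 2.09 = 0.666 mA.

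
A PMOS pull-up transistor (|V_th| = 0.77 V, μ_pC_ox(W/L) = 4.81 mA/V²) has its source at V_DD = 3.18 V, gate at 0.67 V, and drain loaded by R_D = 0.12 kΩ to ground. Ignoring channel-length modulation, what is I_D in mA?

V_SG = V_DD − V_G = 3.18 − 0.67 = 2.51 V, so V_ov = 2.51 − 0.77 = 1.74 V.
Assume saturation: I_D = ½ k_p V_ov² = 0.5 × 4.81 × 1.74² = 7.28 mA, giving V_SD = V_DD − I_D R_D = 3.18 − 7.28 × 0.12 = 2.31 V.
V_SD = 2.31 V ≥ V_ov = 1.74 V, confirming saturation.

I_D = 7.28 mA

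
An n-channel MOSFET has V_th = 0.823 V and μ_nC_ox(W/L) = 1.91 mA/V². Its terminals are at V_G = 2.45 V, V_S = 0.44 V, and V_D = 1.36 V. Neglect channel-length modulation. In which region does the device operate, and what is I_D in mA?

V_GS = V_G − V_S = 2.45 − 0.44 = 2.01 V; V_DS = V_D − V_S = 1.36 − 0.44 = 0.92 V.
V_ov = V_GS − V_th = 2.01 − 0.823 = 1.19 V.
Since V_DS = 0.92 V < V_ov = 1.19 V, the device is in the triode region.
I_D = k_n [V_ov · V_DS − ½ V_DS²] = 1.91 × [1.19 × 0.92 − 0.5 × 0.92²] = 1.28 mA.

Triode; I_D = 1.28 mA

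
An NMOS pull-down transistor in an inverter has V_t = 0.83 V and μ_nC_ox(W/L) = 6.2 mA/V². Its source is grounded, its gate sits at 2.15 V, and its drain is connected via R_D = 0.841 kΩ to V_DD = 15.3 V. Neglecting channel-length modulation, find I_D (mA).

V_GS = V_G = 2.15 V, so V_ov = 2.15 − 0.83 = 1.32 V.
Assume saturation: I_D = ½ k_n V_ov² = 0.5 × 6.2 × 1.32² = 5.4 mA, giving V_DS = V_DD − I_D R_D = 15.3 − 5.4 × 0.841 = 10.8 V.
V_DS = 10.8 V ≥ V_ov = 1.32 V, confirming saturation.

I_D = 5.40 mA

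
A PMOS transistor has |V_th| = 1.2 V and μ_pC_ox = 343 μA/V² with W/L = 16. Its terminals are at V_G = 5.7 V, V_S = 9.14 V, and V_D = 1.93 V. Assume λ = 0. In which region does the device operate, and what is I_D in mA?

V_SG = V_S − V_G = 9.14 − 5.7 = 3.44 V; V_SD = V_S − V_D = 9.14 − 1.93 = 7.21 V.
k_p = μ_pC_ox · (W/L) = 5.488 mA/V².
V_ov = V_SG − |V_th| = 3.44 − 1.2 = 2.24 V.
Since V_SD = 7.21 V ≥ V_ov = 2.24 V, the device is in saturation.
I_D = ½ k_p V_ov² = 0.5 × 5.488 × 2.24² = 13.8 mA.

Saturation; I_D = 13.8 mA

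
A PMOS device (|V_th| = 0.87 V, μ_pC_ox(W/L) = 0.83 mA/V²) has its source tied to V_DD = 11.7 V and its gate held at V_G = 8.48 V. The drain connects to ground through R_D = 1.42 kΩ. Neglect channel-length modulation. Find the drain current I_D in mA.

I_D = 2.29 mA

V_SG = V_DD − V_G = 11.7 − 8.48 = 3.22 V, so V_ov = 3.22 − 0.87 = 2.35 V.
Assume saturation: I_D = ½ k_p V_ov² = 0.5 × 0.83 × 2.35² = 2.29 mA, giving V_SD = V_DD − I_D R_D = 11.7 − 2.29 × 1.42 = 8.45 V.
V_SD = 8.45 V ≥ V_ov = 2.35 V, confirming saturation.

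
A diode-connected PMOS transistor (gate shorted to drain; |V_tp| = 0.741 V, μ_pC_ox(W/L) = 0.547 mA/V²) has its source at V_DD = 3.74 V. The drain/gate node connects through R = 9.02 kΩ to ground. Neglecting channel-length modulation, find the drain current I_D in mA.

I_D = 0.231 mA

With gate tied to drain, V_SG = V_SD ≥ V_SG − |V_tp|, so the device is in saturation.
KCL at the drain: ½ k_p (V_SG − |V_tp|)² = (V_DD − V_SG)/R.
Let x = V_SG − 0.741. Then 2.47 x² + x − 2.999 = 0, giving x = 0.918 V (positive root), so V_SG = 1.66 V.
I_D = (V_DD − V_SG)/R = (3.74 − 1.66) / 9.02 = 0.231 mA.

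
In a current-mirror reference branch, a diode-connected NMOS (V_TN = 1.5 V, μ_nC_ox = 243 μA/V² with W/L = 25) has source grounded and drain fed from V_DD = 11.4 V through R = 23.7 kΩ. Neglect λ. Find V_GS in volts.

With gate tied to drain, V_GS = V_DS ≥ V_GS − V_TN, so the device is in saturation.
k_n = μ_nC_ox · (W/L) = 6.075 mA/V².
KCL at the drain: ½ k_n (V_GS − V_TN)² = (V_DD − V_GS)/R.
Let x = V_GS − 1.5. Then 72 x² + x − 9.9 = 0, giving x = 0.364 V (positive root), so V_GS = 1.86 V.
I_D = (V_DD − V_GS)/R = (11.4 − 1.86) / 23.7 = 0.402 mA.

V_GS = 1.86 V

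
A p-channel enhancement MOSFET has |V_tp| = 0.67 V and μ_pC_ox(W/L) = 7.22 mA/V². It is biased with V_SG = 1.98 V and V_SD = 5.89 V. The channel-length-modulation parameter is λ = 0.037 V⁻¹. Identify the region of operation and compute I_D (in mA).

V_ov = V_SG − |V_tp| = 1.98 − 0.67 = 1.31 V.
Since V_SD = 5.89 V ≥ V_ov = 1.31 V, the device is in saturation.
I_D = ½ k_p V_ov² (1 + λ V_SD) = 0.5 × 7.22 × 1.31² × (1 + 0.037 × 5.89) = 7.55 mA.

Saturation; I_D = 7.55 mA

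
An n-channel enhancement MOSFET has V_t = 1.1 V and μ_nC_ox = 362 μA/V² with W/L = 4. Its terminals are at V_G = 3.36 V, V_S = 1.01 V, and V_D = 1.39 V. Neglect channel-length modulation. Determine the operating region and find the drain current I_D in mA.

Triode; I_D = 0.583 mA

V_GS = V_G − V_S = 3.36 − 1.01 = 2.35 V; V_DS = V_D − V_S = 1.39 − 1.01 = 0.38 V.
k_n = μ_nC_ox · (W/L) = 1.448 mA/V².
V_ov = V_GS − V_t = 2.35 − 1.1 = 1.25 V.
Since V_DS = 0.38 V < V_ov = 1.25 V, the device is in the triode region.
I_D = k_n [V_ov · V_DS − ½ V_DS²] = 1.448 × [1.25 × 0.38 − 0.5 × 0.38²] = 0.583 mA.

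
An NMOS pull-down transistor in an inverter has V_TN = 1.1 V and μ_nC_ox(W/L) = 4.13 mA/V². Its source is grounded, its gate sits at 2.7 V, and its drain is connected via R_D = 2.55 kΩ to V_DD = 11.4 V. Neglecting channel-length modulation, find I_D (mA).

V_GS = V_G = 2.7 V, so V_ov = 2.7 − 1.1 = 1.6 V.
Assume saturation: I_D = ½ k_n V_ov² = 0.5 × 4.13 × 1.6² = 5.29 mA, giving V_DS = V_DD − I_D R_D = 11.4 − 5.29 × 2.55 = -2.08 V.
But -2.08 V < V_ov = 1.6 V, so the device is actually in triode.
In triode I_D = k_n[V_ov V_DS − ½ V_DS²] and I_D = (V_DD − V_DS)/R_D. Equating: 5.27 V_DS² − 17.85 V_DS + 11.4 = 0, giving V_DS = 0.854 V (the root below V_ov).
I_D = (11.4 − 0.854) / 2.55 = 4.14 mA.

I_D = 4.14 mA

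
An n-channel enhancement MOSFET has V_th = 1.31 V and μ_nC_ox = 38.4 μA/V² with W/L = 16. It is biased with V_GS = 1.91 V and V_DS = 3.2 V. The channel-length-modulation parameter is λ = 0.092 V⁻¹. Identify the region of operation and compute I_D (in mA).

k_n = μ_nC_ox · (W/L) = 0.6144 mA/V².
V_ov = V_GS − V_th = 1.91 − 1.31 = 0.6 V.
Since V_DS = 3.2 V ≥ V_ov = 0.6 V, the device is in saturation.
I_D = ½ k_n V_ov² (1 + λ V_DS) = 0.5 × 0.6144 × 0.6² × (1 + 0.092 × 3.2) = 0.143 mA.

Saturation; I_D = 0.143 mA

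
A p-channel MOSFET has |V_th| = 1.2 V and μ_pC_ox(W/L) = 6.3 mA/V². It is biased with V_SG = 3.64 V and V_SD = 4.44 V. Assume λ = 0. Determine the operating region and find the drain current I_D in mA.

V_ov = V_SG − |V_th| = 3.64 − 1.2 = 2.44 V.
Since V_SD = 4.44 V ≥ V_ov = 2.44 V, the device is in saturation.
I_D = ½ k_p V_ov² = 0.5 × 6.3 × 2.44² = 18.8 mA.

Saturation; I_D = 18.8 mA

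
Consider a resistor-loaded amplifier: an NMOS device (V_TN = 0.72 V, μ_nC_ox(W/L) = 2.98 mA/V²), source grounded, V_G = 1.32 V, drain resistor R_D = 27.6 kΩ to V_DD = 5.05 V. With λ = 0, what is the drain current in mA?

I_D = 0.179 mA

V_GS = V_G = 1.32 V, so V_ov = 1.32 − 0.72 = 0.6 V.
Assume saturation: I_D = ½ k_n V_ov² = 0.5 × 2.98 × 0.6² = 0.536 mA, giving V_DS = V_DD − I_D R_D = 5.05 − 0.536 × 27.6 = -9.75 V.
But -9.75 V < V_ov = 0.6 V, so the device is actually in triode.
In triode I_D = k_n[V_ov V_DS − ½ V_DS²] and I_D = (V_DD − V_DS)/R_D. Equating: 41.1 V_DS² − 50.35 V_DS + 5.05 = 0, giving V_DS = 0.11 V (the root below V_ov).
I_D = (5.05 − 0.11) / 27.6 = 0.179 mA.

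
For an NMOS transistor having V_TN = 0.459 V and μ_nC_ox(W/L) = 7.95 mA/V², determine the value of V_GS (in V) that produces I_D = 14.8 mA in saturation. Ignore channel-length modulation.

In saturation I_D = ½ k_n (V_GS − V_TN)², so V_GS − V_TN = √(2 I_D / k_n) = √(2 × 14.8 / 7.95) = 1.93 V.
V_GS = 0.459 + 1.93 = 2.39 V.

V_GS = 2.39 V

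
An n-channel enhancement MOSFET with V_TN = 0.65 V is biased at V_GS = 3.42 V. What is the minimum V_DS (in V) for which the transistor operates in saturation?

The boundary between triode and saturation is V_DS = V_GS − V_TN = V_ov.
V_ov = 3.42 − 0.65 = 2.77 V.

V_DS,sat = 2.77 V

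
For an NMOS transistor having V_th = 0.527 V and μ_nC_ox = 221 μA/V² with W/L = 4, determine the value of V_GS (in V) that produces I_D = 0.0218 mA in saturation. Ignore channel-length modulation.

k_n = μ_nC_ox · (W/L) = 0.884 mA/V².
In saturation I_D = ½ k_n (V_GS − V_th)², so V_GS − V_th = √(2 I_D / k_n) = √(2 × 0.0218 / 0.884) = 0.222 V.
V_GS = 0.527 + 0.222 = 0.749 V.

V_GS = 0.749 V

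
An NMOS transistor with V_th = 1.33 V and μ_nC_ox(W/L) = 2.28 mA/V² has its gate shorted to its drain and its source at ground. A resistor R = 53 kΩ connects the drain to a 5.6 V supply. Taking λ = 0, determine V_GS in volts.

V_GS = 1.59 V

With gate tied to drain, V_GS = V_DS ≥ V_GS − V_th, so the device is in saturation.
KCL at the drain: ½ k_n (V_GS − V_th)² = (V_DD − V_GS)/R.
Let x = V_GS − 1.33. Then 60.4 x² + x − 4.27 = 0, giving x = 0.258 V (positive root), so V_GS = 1.59 V.
I_D = (V_DD − V_GS)/R = (5.6 − 1.59) / 53 = 0.0757 mA.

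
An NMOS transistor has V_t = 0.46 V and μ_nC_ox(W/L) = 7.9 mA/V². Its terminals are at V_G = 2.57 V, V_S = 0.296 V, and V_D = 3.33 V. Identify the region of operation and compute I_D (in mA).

V_GS = V_G − V_S = 2.57 − 0.296 = 2.27 V; V_DS = V_D − V_S = 3.33 − 0.296 = 3.03 V.
V_ov = V_GS − V_t = 2.27 − 0.46 = 1.81 V.
Since V_DS = 3.03 V ≥ V_ov = 1.81 V, the device is in saturation.
I_D = ½ k_n V_ov² = 0.5 × 7.9 × 1.81² = 13 mA.

Saturation; I_D = 13.0 mA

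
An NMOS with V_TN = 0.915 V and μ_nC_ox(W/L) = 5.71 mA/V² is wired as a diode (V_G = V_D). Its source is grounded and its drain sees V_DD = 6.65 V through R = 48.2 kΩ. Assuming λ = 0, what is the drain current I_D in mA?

With gate tied to drain, V_GS = V_DS ≥ V_GS − V_TN, so the device is in saturation.
KCL at the drain: ½ k_n (V_GS − V_TN)² = (V_DD − V_GS)/R.
Let x = V_GS − 0.915. Then 138 x² + x − 5.735 = 0, giving x = 0.201 V (positive root), so V_GS = 1.12 V.
I_D = (V_DD − V_GS)/R = (6.65 − 1.12) / 48.2 = 0.115 mA.

I_D = 0.115 mA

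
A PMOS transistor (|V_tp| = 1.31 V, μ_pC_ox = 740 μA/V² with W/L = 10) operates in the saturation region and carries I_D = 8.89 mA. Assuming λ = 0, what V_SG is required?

V_SG = 2.86 V

k_p = μ_pC_ox · (W/L) = 7.4 mA/V².
In saturation I_D = ½ k_p (V_SG − |V_tp|)², so V_SG − |V_tp| = √(2 I_D / k_p) = √(2 × 8.89 / 7.4) = 1.55 V.
V_SG = 1.31 + 1.55 = 2.86 V.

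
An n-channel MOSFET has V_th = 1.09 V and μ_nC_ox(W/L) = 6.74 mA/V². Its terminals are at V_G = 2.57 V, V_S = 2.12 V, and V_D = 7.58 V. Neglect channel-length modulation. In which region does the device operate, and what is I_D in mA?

Cutoff; I_D = 0 mA

V_GS = V_G − V_S = 2.57 − 2.12 = 0.45 V; V_DS = V_D − V_S = 7.58 − 2.12 = 5.46 V.
V_GS = 0.45 V < V_th = 1.09 V, so the transistor is in cutoff.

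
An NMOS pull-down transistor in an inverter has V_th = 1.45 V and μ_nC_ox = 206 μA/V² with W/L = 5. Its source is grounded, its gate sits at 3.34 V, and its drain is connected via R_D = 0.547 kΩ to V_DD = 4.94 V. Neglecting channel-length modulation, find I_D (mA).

I_D = 1.84 mA

V_GS = V_G = 3.34 V, so V_ov = 3.34 − 1.45 = 1.89 V.
k_n = μ_nC_ox · (W/L) = 1.03 mA/V².
Assume saturation: I_D = ½ k_n V_ov² = 0.5 × 1.03 × 1.89² = 1.84 mA, giving V_DS = V_DD − I_D R_D = 4.94 − 1.84 × 0.547 = 3.93 V.
V_DS = 3.93 V ≥ V_ov = 1.89 V, confirming saturation.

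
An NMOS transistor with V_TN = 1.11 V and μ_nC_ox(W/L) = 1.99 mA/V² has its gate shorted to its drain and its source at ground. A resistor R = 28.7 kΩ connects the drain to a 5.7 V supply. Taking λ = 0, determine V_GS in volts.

V_GS = 1.49 V

With gate tied to drain, V_GS = V_DS ≥ V_GS − V_TN, so the device is in saturation.
KCL at the drain: ½ k_n (V_GS − V_TN)² = (V_DD − V_GS)/R.
Let x = V_GS − 1.11. Then 28.6 x² + x − 4.59 = 0, giving x = 0.384 V (positive root), so V_GS = 1.49 V.
I_D = (V_DD − V_GS)/R = (5.7 − 1.49) / 28.7 = 0.147 mA.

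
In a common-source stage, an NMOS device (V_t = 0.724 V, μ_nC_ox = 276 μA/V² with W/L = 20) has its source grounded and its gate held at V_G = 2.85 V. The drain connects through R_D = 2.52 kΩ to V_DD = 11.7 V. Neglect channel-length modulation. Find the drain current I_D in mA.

V_GS = V_G = 2.85 V, so V_ov = 2.85 − 0.724 = 2.13 V.
k_n = μ_nC_ox · (W/L) = 5.52 mA/V².
Assume saturation: I_D = ½ k_n V_ov² = 0.5 × 5.52 × 2.13² = 12.5 mA, giving V_DS = V_DD − I_D R_D = 11.7 − 12.5 × 2.52 = -19.7 V.
But -19.7 V < V_ov = 2.13 V, so the device is actually in triode.
In triode I_D = k_n[V_ov V_DS − ½ V_DS²] and I_D = (V_DD − V_DS)/R_D. Equating: 6.96 V_DS² − 30.57 V_DS + 11.7 = 0, giving V_DS = 0.423 V (the root below V_ov).
I_D = (11.7 − 0.423) / 2.52 = 4.47 mA.

I_D = 4.47 mA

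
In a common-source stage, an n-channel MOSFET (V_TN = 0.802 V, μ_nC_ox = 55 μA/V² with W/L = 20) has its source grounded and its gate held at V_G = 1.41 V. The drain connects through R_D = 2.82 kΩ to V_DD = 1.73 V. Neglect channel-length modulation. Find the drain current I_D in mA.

I_D = 0.203 mA

V_GS = V_G = 1.41 V, so V_ov = 1.41 − 0.802 = 0.608 V.
k_n = μ_nC_ox · (W/L) = 1.1 mA/V².
Assume saturation: I_D = ½ k_n V_ov² = 0.5 × 1.1 × 0.608² = 0.203 mA, giving V_DS = V_DD − I_D R_D = 1.73 − 0.203 × 2.82 = 1.16 V.
V_DS = 1.16 V ≥ V_ov = 0.608 V, confirming saturation.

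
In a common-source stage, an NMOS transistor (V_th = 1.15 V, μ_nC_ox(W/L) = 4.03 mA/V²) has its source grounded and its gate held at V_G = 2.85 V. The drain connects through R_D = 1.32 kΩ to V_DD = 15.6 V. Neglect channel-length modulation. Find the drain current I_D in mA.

I_D = 5.82 mA

V_GS = V_G = 2.85 V, so V_ov = 2.85 − 1.15 = 1.7 V.
Assume saturation: I_D = ½ k_n V_ov² = 0.5 × 4.03 × 1.7² = 5.82 mA, giving V_DS = V_DD − I_D R_D = 15.6 − 5.82 × 1.32 = 7.91 V.
V_DS = 7.91 V ≥ V_ov = 1.7 V, confirming saturation.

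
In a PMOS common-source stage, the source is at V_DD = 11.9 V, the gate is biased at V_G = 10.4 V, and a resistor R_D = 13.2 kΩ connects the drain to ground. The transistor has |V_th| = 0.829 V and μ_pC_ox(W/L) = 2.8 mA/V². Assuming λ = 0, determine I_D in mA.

V_SG = V_DD − V_G = 11.9 − 10.4 = 1.5 V, so V_ov = 1.5 − 0.829 = 0.671 V.
Assume saturation: I_D = ½ k_p V_ov² = 0.5 × 2.8 × 0.671² = 0.63 mA, giving V_SD = V_DD − I_D R_D = 11.9 − 0.63 × 13.2 = 3.58 V.
V_SD = 3.58 V ≥ V_ov = 0.671 V, confirming saturation.

I_D = 0.630 mA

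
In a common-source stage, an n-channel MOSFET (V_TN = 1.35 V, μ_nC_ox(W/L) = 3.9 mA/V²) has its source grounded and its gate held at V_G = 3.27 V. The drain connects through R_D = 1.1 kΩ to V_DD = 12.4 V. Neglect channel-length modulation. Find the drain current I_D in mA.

I_D = 7.19 mA

V_GS = V_G = 3.27 V, so V_ov = 3.27 − 1.35 = 1.92 V.
Assume saturation: I_D = ½ k_n V_ov² = 0.5 × 3.9 × 1.92² = 7.19 mA, giving V_DS = V_DD − I_D R_D = 12.4 − 7.19 × 1.1 = 4.49 V.
V_DS = 4.49 V ≥ V_ov = 1.92 V, confirming saturation.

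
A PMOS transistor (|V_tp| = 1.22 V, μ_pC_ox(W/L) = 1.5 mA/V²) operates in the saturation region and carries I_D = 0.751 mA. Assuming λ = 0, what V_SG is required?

V_SG = 2.22 V

In saturation I_D = ½ k_p (V_SG − |V_tp|)², so V_SG − |V_tp| = √(2 I_D / k_p) = √(2 × 0.751 / 1.5) = 1 V.
V_SG = 1.22 + 1 = 2.22 V.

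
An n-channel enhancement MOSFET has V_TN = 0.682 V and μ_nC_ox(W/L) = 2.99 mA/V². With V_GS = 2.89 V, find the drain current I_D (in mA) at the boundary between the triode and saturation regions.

I_D = 7.29 mA

At the boundary V_DS = V_ov = V_GS − V_TN = 2.89 − 0.682 = 2.21 V.
I_D = ½ k_n V_ov² = 0.5 × 2.99 × 2.21² = 7.29 mA.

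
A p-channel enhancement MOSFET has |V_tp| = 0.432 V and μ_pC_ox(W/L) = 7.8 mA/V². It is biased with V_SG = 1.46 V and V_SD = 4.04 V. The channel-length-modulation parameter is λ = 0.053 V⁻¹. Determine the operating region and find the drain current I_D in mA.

V_ov = V_SG − |V_tp| = 1.46 − 0.432 = 1.03 V.
Since V_SD = 4.04 V ≥ V_ov = 1.03 V, the device is in saturation.
I_D = ½ k_p V_ov² (1 + λ V_SD) = 0.5 × 7.8 × 1.03² × (1 + 0.053 × 4.04) = 5 mA.

Saturation; I_D = 5.00 mA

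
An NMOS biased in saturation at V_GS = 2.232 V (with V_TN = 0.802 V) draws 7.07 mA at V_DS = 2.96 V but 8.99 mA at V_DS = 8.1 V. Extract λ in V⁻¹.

λ = 0.0626 V⁻¹

With V_GS fixed, I_D ∝ (1 + λ V_DS) in saturation, so I_D2/I_D1 = (1 + λ V_DS2)/(1 + λ V_DS1).
8.99/7.07 = 1.272 = (1 + 8.1 λ)/(1 + 2.96 λ).
Solving: λ (I_D1 V_DS2 − I_D2 V_DS1) = I_D2 − I_D1, so λ = (8.99 − 7.07) / (7.07 × 8.1 − 8.99 × 2.96) = 1.92 / 30.7 = 0.0626 V⁻¹.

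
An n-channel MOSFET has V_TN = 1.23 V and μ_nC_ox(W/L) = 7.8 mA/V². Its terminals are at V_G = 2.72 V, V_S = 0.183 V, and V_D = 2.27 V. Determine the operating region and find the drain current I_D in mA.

Saturation; I_D = 6.66 mA

V_GS = V_G − V_S = 2.72 − 0.183 = 2.54 V; V_DS = V_D − V_S = 2.27 − 0.183 = 2.09 V.
V_ov = V_GS − V_TN = 2.54 − 1.23 = 1.31 V.
Since V_DS = 2.09 V ≥ V_ov = 1.31 V, the device is in saturation.
I_D = ½ k_n V_ov² = 0.5 × 7.8 × 1.31² = 6.66 mA.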